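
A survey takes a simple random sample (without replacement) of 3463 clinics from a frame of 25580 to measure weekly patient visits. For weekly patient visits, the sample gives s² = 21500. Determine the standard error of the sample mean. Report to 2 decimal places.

Under SRS without replacement, Var(ȳ) = (1 − f)·s²/n with f = n/N = 3463/25580 = 0.13537920.
Var(ȳ) = (1 − 0.13537920)·21500/3463 = 0.86462080·6.2084897 = 5.3679894.
SE(ȳ) = √(5.3679894) = 2.32.

2.32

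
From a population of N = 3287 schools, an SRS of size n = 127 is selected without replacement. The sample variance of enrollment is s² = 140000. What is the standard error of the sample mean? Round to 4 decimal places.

32.5541

Under SRS without replacement, Var(ȳ) = (1 − f)·s²/n with f = n/N = 127/3287 = 0.03863706.
Var(ȳ) = (1 − 0.03863706)·140000/127 = 0.96136294·1102.3622 = 1059.7702.
SE(ȳ) = √(1059.7702) = 32.5541.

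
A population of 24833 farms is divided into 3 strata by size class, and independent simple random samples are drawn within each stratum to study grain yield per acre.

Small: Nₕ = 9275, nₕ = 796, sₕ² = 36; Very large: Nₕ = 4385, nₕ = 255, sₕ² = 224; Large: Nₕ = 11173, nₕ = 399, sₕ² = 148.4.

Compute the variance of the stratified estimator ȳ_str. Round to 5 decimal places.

0.10417

Var(ȳ_str) = Σₕ Wₕ²(1 − fₕ)sₕ²/nₕ with Wₕ = Nₕ/N, N = 24833.
Small: Wₕ = 0.37349495; term = 0.37349495²·(1 − 0.08582210)·36/796 = 0.0057675266.
Very large: Wₕ = 0.17657955; term = 0.17657955²·(1 − 0.05815279)·224/255 = 0.025796994.
Large: Wₕ = 0.44992550; term = 0.44992550²·(1 − 0.03571109)·148.4/399 = 0.072602136.
Sum = 0.10416666.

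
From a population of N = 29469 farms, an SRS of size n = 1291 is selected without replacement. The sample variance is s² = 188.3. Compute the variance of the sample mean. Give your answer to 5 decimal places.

0.13947

Under SRS without replacement, Var(ȳ) = (1 − f)·s²/n with f = n/N = 1291/29469 = 0.04380875.
Var(ȳ) = (1 − 0.04380875)·188.3/1291 = 0.95619125·0.14585593 = 0.13946616.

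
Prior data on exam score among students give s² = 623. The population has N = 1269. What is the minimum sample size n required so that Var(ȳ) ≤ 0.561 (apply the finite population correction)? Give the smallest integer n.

Without fpc, n₀ = s²/D = 623/0.561 = 1110.5169.
With fpc, (1 − n/N)·s²/n ≤ D requires n ≥ n₀/(1 + n₀/N) = 1110.5169/(1 + 1110.5169/1269) = 592.2404.
Rounding up, n = 593.

593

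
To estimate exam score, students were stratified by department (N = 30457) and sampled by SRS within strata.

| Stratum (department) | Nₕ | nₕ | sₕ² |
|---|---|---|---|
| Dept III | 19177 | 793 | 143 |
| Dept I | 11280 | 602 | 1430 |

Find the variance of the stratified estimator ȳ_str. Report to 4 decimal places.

0.3770

Var(ȳ_str) = Σₕ Wₕ²(1 − fₕ)sₕ²/nₕ with Wₕ = Nₕ/N, N = 30457.
Dept III: Wₕ = 0.62964179; term = 0.62964179²·(1 − 0.04135162)·143/793 = 0.068534505.
Dept I: Wₕ = 0.37035821; term = 0.37035821²·(1 − 0.05336879)·1430/602 = 0.30843547.
Sum = 0.37696998.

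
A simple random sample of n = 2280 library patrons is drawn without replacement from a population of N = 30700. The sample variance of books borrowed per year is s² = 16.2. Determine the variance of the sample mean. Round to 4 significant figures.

Under SRS without replacement, Var(ȳ) = (1 − f)·s²/n with f = n/N = 2280/30700 = 0.07426710.
Var(ȳ) = (1 − 0.07426710)·16.2/2280 = 0.92573290·0.0071052632 = 0.0065775759.

0.006578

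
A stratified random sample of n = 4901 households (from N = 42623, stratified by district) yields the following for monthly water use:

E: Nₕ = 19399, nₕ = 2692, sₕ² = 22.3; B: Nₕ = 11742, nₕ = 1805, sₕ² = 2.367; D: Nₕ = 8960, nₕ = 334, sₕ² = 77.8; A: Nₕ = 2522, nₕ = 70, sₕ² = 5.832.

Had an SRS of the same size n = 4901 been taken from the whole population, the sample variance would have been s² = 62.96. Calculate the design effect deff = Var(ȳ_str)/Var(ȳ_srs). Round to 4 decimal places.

1.0340

Var(ȳ_str) = Σ Wₕ²(1−fₕ)sₕ²/nₕ with Wₕ = Nₕ/42623:
  E: (19399/42623)²·(1−2692/19399)·22.3/2692 = 0.0014778134
  B: (11742/42623)²·(1−1805/11742)·2.367/1805 = 8.4222938 × 10^-5
  D: (8960/42623)²·(1−334/8960)·77.8/334 = 0.009909747
  A: (2522/42623)²·(1−70/2522)·5.832/70 = 2.8359397 × 10^-4
  → Var(ȳ_str) = 0.011755377.
Var(ȳ_srs) = (1 − 4901/42623)·62.96/4901 = 0.011369221.
deff = 0.011755377 / 0.011369221 = 1.0340.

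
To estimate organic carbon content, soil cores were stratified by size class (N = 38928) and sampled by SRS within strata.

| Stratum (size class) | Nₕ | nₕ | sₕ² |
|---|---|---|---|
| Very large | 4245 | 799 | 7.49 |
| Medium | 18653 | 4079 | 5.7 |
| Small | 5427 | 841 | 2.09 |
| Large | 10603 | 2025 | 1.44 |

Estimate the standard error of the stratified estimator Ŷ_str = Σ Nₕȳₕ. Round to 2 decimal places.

802.21

Var(Ŷ_str) = Σₕ Nₕ²(1 − fₕ)sₕ²/nₕ.
Very large: 4245²·(1 − 799/4245)·7.49/799 = 137128.59.
Medium: 18653²·(1 − 4079/18653)·5.7/4079 = 379881.9.
Small: 5427²·(1 − 841/5427)·2.09/841 = 61850.635.
Large: 10603²·(1 − 2025/10603)·1.44/2025 = 64677.358.
Sum = 643538.48.
SE = √(643538.48) = 802.21.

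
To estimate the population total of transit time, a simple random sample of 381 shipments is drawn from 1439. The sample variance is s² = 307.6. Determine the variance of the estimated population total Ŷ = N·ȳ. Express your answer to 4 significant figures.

1.229 × 10^6

Var(Ŷ) = N²·Var(ȳ) = N²·(1 − n/N)·s²/n.
f = 381/1439 = 0.26476720; Var(ȳ) = 0.73523280·307.6/381 = 0.59358953.
Var(Ŷ) = 1439² · 0.59358953 = 1.2291583 × 10^6.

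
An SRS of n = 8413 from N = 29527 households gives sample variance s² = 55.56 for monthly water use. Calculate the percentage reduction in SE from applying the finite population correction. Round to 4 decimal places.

15.4379

f = n/N = 8413/29527 = 0.28492566.
SE_no-fpc = √(s²/n) = 0.081265399; SE_fpc = √((1−f)s²/n) = 0.068719702.
Ratio = √(1−f) = 0.84562068. Reduction = 100·(1 − 0.84562068) = 15.4379%.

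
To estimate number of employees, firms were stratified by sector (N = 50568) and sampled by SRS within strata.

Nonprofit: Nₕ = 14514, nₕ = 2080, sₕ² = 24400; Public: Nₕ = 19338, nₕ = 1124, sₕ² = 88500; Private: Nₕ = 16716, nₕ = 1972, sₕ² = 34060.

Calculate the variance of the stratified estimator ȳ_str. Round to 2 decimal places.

13.34

Var(ȳ_str) = Σₕ Wₕ²(1 − fₕ)sₕ²/nₕ with Wₕ = Nₕ/N, N = 50568.
Nonprofit: Wₕ = 0.28701946; term = 0.28701946²·(1 − 0.14330991)·24400/2080 = 0.82789054.
Public: Wₕ = 0.38241576; term = 0.38241576²·(1 − 0.05812390)·88500/1124 = 10.845318.
Private: Wₕ = 0.33056478; term = 0.33056478²·(1 − 0.11797081)·34060/1972 = 1.6646919.
Sum = 13.3379.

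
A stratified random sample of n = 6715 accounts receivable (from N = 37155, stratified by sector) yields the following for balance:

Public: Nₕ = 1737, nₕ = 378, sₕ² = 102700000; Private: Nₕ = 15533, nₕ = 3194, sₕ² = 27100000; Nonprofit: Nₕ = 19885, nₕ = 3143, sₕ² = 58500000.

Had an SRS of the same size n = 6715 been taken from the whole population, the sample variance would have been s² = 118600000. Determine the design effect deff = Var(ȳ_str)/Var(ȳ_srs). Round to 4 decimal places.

0.4237

Var(ȳ_str) = Σ Wₕ²(1−fₕ)sₕ²/nₕ with Wₕ = Nₕ/37155:
  Public: (1737/37155)²·(1−378/1737)·102700000/378 = 464.58308
  Private: (15533/37155)²·(1−3194/15533)·27100000/3194 = 1177.9725
  Nonprofit: (19885/37155)²·(1−3143/19885)·58500000/3143 = 4488.5895
  → Var(ȳ_str) = 6131.1451.
Var(ȳ_srs) = (1 − 6715/37155)·118600000/6715 = 14469.917.
deff = 6131.1451 / 14469.917 = 0.4237.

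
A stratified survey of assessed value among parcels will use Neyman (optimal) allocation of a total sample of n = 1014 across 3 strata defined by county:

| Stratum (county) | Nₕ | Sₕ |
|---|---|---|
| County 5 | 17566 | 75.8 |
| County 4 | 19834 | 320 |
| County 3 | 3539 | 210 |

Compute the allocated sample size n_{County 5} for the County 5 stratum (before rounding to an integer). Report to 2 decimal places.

160.32

Neyman allocation: nₕ = n·NₕSₕ / Σⱼ NⱼSⱼ.
Σ NⱼSⱼ = 17566·75.8 + 19834·320 + 3539·210 = 8.4215728 × 10^6.
n_{County 5} = 1014·17566·75.8 / (8.4215728 × 10^6) = 160.32.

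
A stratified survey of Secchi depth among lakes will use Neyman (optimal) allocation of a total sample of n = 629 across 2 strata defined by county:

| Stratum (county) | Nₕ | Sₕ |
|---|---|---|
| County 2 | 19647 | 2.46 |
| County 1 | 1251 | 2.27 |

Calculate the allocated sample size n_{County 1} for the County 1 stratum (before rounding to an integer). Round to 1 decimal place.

34.9

Neyman allocation: nₕ = n·NₕSₕ / Σⱼ NⱼSⱼ.
Σ NⱼSⱼ = 19647·2.46 + 1251·2.27 = 51171.39.
n_{County 1} = 629·1251·2.27 / 51171.39 = 34.9.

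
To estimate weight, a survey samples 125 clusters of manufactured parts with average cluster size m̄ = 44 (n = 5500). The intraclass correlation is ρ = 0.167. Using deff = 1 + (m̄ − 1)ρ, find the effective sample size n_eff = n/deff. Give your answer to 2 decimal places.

deff = 1 + (44 − 1)·0.167 = 1 + 7.181 = 8.181.
n_eff = 5500 / 8.181 = 672.29.

672.29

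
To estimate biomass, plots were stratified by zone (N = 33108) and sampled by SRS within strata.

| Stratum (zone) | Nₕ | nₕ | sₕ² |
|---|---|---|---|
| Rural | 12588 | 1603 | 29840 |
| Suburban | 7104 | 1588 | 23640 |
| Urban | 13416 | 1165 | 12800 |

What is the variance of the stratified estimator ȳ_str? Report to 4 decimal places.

Var(ȳ_str) = Σₕ Wₕ²(1 − fₕ)sₕ²/nₕ with Wₕ = Nₕ/N, N = 33108.
Rural: Wₕ = 0.38021022; term = 0.38021022²·(1 − 0.12734350)·29840/1603 = 2.3483142.
Suburban: Wₕ = 0.21457050; term = 0.21457050²·(1 − 0.22353604)·23640/1588 = 0.53217968.
Urban: Wₕ = 0.40521928; term = 0.40521928²·(1 − 0.08683661)·12800/1165 = 1.6474519.
Sum = 4.5279458.

4.5279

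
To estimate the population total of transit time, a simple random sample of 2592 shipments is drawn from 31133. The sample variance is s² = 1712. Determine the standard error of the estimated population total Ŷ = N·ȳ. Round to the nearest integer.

24226

Var(Ŷ) = N²·Var(ȳ) = N²·(1 − n/N)·s²/n.
f = 2592/31133 = 0.08325571; Var(ȳ) = 0.91674429·1712/2592 = 0.60550395.
Var(Ŷ) = 31133² · 0.60550395 = 5.8689299 × 10^8.
SE(Ŷ) = √(5.8689299 × 10^8) = 24226.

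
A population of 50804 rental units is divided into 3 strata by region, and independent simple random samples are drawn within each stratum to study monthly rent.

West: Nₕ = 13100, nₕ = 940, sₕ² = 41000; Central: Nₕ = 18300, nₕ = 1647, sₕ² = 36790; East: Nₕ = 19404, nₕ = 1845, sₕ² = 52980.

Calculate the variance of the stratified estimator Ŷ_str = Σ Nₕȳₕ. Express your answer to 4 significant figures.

Var(Ŷ_str) = Σₕ Nₕ²(1 − fₕ)sₕ²/nₕ.
West: 13100²·(1 − 940/13100)·41000/940 = 6.948017 × 10^9.
Central: 18300²·(1 − 1647/18300)·36790/1647 = 6.8073763 × 10^9.
East: 19404²·(1 − 1845/19404)·52980/1845 = 9.7837789 × 10^9.
Sum = 2.3539172 × 10^10.

2.354 × 10^10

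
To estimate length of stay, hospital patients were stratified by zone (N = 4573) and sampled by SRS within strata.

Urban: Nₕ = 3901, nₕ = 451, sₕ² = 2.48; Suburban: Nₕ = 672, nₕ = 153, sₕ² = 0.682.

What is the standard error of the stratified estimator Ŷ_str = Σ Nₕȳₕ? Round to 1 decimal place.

274.9

Var(Ŷ_str) = Σₕ Nₕ²(1 − fₕ)sₕ²/nₕ.
Urban: 3901²·(1 − 451/3901)·2.48/451 = 74006.554.
Suburban: 672²·(1 − 153/672)·0.682/153 = 1554.6391.
Sum = 75561.193.
SE = √(75561.193) = 274.9.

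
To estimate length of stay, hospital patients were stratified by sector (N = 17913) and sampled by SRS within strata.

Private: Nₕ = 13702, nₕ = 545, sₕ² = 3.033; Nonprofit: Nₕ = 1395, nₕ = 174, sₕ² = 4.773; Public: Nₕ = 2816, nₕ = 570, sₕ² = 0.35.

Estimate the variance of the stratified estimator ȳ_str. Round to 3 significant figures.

0.00328

Var(ȳ_str) = Σₕ Wₕ²(1 − fₕ)sₕ²/nₕ with Wₕ = Nₕ/N, N = 17913.
Private: Wₕ = 0.76491933; term = 0.76491933²·(1 − 0.03977522)·3.033/545 = 0.0031266559.
Nonprofit: Wₕ = 0.07787640; term = 0.07787640²·(1 − 0.12473118)·4.773/174 = 1.4561141 × 10^-4.
Public: Wₕ = 0.15720427; term = 0.15720427²·(1 − 0.20241477)·0.35/570 = 1.2103165 × 10^-5.
Sum = 0.0032843705.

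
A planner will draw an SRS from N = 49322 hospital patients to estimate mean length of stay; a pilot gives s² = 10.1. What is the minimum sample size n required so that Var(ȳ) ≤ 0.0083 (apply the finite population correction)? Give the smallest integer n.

1188

Without fpc, n₀ = s²/D = 10.1/0.0083 = 1216.8675.
With fpc, (1 − n/N)·s²/n ≤ D requires n ≥ n₀/(1 + n₀/N) = 1216.8675/(1 + 1216.8675/49322) = 1187.5679.
Rounding up, n = 1188.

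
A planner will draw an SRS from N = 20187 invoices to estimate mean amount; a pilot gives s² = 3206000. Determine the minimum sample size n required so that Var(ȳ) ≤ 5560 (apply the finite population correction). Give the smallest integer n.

561

Without fpc, n₀ = s²/D = 3206000/5560 = 576.6187.
With fpc, (1 − n/N)·s²/n ≤ D requires n ≥ n₀/(1 + n₀/N) = 576.6187/(1 + 576.6187/20187) = 560.6056.
Rounding up, n = 561.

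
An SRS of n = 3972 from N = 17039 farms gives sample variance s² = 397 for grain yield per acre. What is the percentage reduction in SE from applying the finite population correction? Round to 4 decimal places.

f = n/N = 3972/17039 = 0.23311227.
SE_no-fpc = √(s²/n) = 0.31614814; SE_fpc = √((1−f)s²/n) = 0.27685765.
Ratio = √(1−f) = 0.87572126. Reduction = 100·(1 − 0.87572126) = 12.4279%.

12.4279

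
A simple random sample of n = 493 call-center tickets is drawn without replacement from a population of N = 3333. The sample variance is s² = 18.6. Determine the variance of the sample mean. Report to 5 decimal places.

0.03215

Under SRS without replacement, Var(ȳ) = (1 − f)·s²/n with f = n/N = 493/3333 = 0.14791479.
Var(ȳ) = (1 − 0.14791479)·18.6/493 = 0.85208521·0.037728195 = 0.032147637.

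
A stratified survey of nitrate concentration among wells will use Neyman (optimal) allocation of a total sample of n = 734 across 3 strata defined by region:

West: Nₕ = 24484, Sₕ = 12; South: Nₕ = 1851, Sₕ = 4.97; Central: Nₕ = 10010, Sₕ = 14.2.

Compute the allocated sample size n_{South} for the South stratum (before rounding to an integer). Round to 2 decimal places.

Neyman allocation: nₕ = n·NₕSₕ / Σⱼ NⱼSⱼ.
Σ NⱼSⱼ = 24484·12 + 1851·4.97 + 10010·14.2 = 445149.47.
n_{South} = 734·1851·4.97 / 445149.47 = 15.17.

15.17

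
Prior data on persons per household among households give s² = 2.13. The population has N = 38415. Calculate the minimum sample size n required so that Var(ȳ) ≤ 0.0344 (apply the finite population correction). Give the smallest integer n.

62

Without fpc, n₀ = s²/D = 2.13/0.0344 = 61.9186.
With fpc, (1 − n/N)·s²/n ≤ D requires n ≥ n₀/(1 + n₀/N) = 61.9186/(1 + 61.9186/38415) = 61.8190.
Rounding up, n = 62.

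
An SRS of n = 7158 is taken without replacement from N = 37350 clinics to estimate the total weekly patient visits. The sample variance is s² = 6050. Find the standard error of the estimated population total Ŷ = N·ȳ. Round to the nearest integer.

Var(Ŷ) = N²·Var(ȳ) = N²·(1 − n/N)·s²/n.
f = 7158/37350 = 0.19164659; Var(ȳ) = 0.80835341·6050/7158 = 0.6832269.
Var(Ŷ) = 37350² · 0.6832269 = 9.531169 × 10^8.
SE(Ŷ) = √(9.531169 × 10^8) = 30873.

30873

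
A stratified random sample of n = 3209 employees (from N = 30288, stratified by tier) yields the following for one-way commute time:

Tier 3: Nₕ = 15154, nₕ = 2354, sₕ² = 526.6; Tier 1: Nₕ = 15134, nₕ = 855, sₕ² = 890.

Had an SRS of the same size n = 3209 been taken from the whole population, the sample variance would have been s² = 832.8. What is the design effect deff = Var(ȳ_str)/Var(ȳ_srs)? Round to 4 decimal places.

Var(ȳ_str) = Σ Wₕ²(1−fₕ)sₕ²/nₕ with Wₕ = Nₕ/30288:
  Tier 3: (15154/30288)²·(1−2354/15154)·526.6/2354 = 0.047301015
  Tier 1: (15134/30288)²·(1−855/15134)·890/855 = 0.24520777
  → Var(ȳ_str) = 0.29250879.
Var(ȳ_srs) = (1 − 3209/30288)·832.8/3209 = 0.23202406.
deff = 0.29250879 / 0.23202406 = 1.2607.

1.2607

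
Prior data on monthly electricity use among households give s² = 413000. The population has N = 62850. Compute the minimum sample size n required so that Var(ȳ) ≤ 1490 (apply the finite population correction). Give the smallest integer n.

276

Without fpc, n₀ = s²/D = 413000/1490 = 277.1812.
With fpc, (1 − n/N)·s²/n ≤ D requires n ≥ n₀/(1 + n₀/N) = 277.1812/(1 + 277.1812/62850) = 275.9641.
Rounding up, n = 276.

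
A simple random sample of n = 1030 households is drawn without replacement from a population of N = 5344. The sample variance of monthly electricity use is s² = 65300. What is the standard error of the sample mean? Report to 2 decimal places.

Under SRS without replacement, Var(ȳ) = (1 − f)·s²/n with f = n/N = 1030/5344 = 0.19273952.
Var(ȳ) = (1 − 0.19273952)·65300/1030 = 0.80726048·63.398058 = 51.178747.
SE(ȳ) = √(51.178747) = 7.15.

7.15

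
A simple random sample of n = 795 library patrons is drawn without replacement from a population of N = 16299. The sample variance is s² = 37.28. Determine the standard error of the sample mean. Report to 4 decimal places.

0.2112

Under SRS without replacement, Var(ȳ) = (1 − f)·s²/n with f = n/N = 795/16299 = 0.04877600.
Var(ȳ) = (1 − 0.04877600)·37.28/795 = 0.95122400·0.046893082 = 0.044605825.
SE(ȳ) = √(0.044605825) = 0.2112.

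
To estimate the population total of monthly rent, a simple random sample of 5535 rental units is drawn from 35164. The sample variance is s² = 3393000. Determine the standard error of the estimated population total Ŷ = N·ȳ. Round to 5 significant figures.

Var(Ŷ) = N²·Var(ȳ) = N²·(1 − n/N)·s²/n.
f = 5535/35164 = 0.15740530; Var(ȳ) = 0.84259470·3393000/5535 = 516.5174.
Var(Ŷ) = 35164² · 516.5174 = 6.3867733 × 10^11.
SE(Ŷ) = √(6.3867733 × 10^11) = 799170.

799170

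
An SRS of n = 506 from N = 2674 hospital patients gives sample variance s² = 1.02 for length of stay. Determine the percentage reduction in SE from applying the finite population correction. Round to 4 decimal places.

f = n/N = 506/2674 = 0.18922962.
SE_no-fpc = √(s²/n) = 0.044897776; SE_fpc = √((1−f)s²/n) = 0.040427209.
Ratio = √(1−f) = 0.90042789. Reduction = 100·(1 − 0.90042789) = 9.9572%.

9.9572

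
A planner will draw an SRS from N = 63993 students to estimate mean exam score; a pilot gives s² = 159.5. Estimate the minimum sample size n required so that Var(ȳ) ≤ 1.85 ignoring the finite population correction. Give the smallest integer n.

87

Without fpc, n₀ = s²/D = 159.5/1.85 = 86.2162.
Rounding up, n = 87.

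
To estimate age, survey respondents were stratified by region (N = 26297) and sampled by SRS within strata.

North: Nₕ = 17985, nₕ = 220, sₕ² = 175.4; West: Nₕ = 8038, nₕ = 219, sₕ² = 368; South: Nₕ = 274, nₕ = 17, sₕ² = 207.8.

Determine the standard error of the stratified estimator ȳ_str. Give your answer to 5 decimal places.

Var(ȳ_str) = Σₕ Wₕ²(1 − fₕ)sₕ²/nₕ with Wₕ = Nₕ/N, N = 26297.
North: Wₕ = 0.68391832; term = 0.68391832²·(1 − 0.01223242)·175.4/220 = 0.36835804.
West: Wₕ = 0.30566224; term = 0.30566224²·(1 − 0.02724558)·368/219 = 0.1527181.
South: Wₕ = 0.01041944; term = 0.01041944²·(1 − 0.06204380)·207.8/17 = 0.0012447092.
Sum = 0.52232085.
SE = √(0.52232085) = 0.72272.

0.72272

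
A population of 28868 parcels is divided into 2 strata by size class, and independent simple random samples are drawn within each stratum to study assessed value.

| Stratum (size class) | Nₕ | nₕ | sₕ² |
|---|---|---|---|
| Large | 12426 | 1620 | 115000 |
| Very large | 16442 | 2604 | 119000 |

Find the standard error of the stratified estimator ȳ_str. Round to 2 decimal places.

4.89

Var(ȳ_str) = Σₕ Wₕ²(1 − fₕ)sₕ²/nₕ with Wₕ = Nₕ/N, N = 28868.
Large: Wₕ = 0.43044201; term = 0.43044201²·(1 − 0.13037180)·115000/1620 = 11.437886.
Very large: Wₕ = 0.56955799; term = 0.56955799²·(1 − 0.15837489)·119000/2604 = 12.476724.
Sum = 23.91461.
SE = √(23.91461) = 4.89.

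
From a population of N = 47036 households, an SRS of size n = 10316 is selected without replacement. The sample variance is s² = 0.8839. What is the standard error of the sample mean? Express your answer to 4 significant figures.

0.008179

Under SRS without replacement, Var(ȳ) = (1 − f)·s²/n with f = n/N = 10316/47036 = 0.21932137.
Var(ȳ) = (1 − 0.21932137)·0.8839/10316 = 0.78067863·8.5682435 × 10^-5 = 6.6890446 × 10^-5.
SE(ȳ) = √(6.6890446 × 10^-5) = 0.008179.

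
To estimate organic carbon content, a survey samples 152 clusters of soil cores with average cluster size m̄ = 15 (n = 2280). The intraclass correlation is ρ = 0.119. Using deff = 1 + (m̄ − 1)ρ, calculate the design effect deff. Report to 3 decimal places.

deff = 1 + (15 − 1)·0.119 = 1 + 1.666 = 2.666.

2.666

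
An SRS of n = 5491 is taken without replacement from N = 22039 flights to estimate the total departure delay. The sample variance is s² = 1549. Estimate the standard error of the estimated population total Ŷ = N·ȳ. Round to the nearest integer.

Var(Ŷ) = N²·Var(ȳ) = N²·(1 − n/N)·s²/n.
f = 5491/22039 = 0.24914924; Var(ȳ) = 0.75085076·1549/5491 = 0.21181348.
Var(Ŷ) = 22039² · 0.21181348 = 1.0288152 × 10^8.
SE(Ŷ) = √(1.0288152 × 10^8) = 10143.

10143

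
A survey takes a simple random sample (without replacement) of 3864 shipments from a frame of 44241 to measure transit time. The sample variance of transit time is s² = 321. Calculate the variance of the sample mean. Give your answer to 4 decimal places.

Under SRS without replacement, Var(ȳ) = (1 − f)·s²/n with f = n/N = 3864/44241 = 0.08733980.
Var(ȳ) = (1 − 0.08733980)·321/3864 = 0.91266020·0.083074534 = 0.075818821.

0.0758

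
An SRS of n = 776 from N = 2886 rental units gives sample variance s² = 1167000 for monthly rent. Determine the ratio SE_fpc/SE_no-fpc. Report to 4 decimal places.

f = n/N = 776/2886 = 0.26888427.
SE_no-fpc = √(s²/n) = 38.779711; SE_fpc = √((1−f)s²/n) = 33.15871.
Ratio = √(1−f) = 0.85505306.

0.8551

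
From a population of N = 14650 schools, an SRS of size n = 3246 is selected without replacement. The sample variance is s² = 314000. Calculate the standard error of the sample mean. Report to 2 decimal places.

8.68

Under SRS without replacement, Var(ȳ) = (1 − f)·s²/n with f = n/N = 3246/14650 = 0.22156997.
Var(ȳ) = (1 − 0.22156997)·314000/3246 = 0.77843003·96.734442 = 75.300995.
SE(ȳ) = √(75.300995) = 8.68.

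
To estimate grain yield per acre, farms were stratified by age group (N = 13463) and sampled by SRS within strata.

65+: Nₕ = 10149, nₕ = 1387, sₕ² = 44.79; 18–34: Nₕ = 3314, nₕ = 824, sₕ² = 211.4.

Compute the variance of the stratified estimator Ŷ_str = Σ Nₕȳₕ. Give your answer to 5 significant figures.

4.9887 × 10^6

Var(Ŷ_str) = Σₕ Nₕ²(1 − fₕ)sₕ²/nₕ.
65+: 10149²·(1 − 1387/10149)·44.79/1387 = 2.8716473 × 10^6.
18–34: 3314²·(1 − 824/3314)·211.4/824 = 2.1170427 × 10^6.
Sum = 4.98869 × 10^6.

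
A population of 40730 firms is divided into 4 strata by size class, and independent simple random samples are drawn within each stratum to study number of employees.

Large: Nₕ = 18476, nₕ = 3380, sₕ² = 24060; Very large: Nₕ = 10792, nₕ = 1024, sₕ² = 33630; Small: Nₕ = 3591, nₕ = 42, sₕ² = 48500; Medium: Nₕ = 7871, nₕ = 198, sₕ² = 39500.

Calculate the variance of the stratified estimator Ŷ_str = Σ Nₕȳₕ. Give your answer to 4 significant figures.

Var(Ŷ_str) = Σₕ Nₕ²(1 − fₕ)sₕ²/nₕ.
Large: 18476²·(1 − 3380/18476)·24060/3380 = 1.9854034 × 10^9.
Very large: 10792²·(1 − 1024/10792)·33630/1024 = 3.4620593 × 10^9.
Small: 3591²·(1 − 42/3591)·48500/42 = 1.4716816 × 10^10.
Medium: 7871²·(1 − 198/7871)·39500/198 = 1.2048334 × 10^10.
Sum = 3.2212613 × 10^10.

3.221 × 10^10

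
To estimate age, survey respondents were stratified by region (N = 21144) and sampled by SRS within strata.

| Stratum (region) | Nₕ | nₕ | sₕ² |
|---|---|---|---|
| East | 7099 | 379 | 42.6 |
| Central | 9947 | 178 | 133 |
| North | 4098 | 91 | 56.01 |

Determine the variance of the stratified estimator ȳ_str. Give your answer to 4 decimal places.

Var(ȳ_str) = Σₕ Wₕ²(1 − fₕ)sₕ²/nₕ with Wₕ = Nₕ/N, N = 21144.
East: Wₕ = 0.33574537; term = 0.33574537²·(1 − 0.05338780)·42.6/379 = 0.011993958.
Central: Wₕ = 0.47044079; term = 0.47044079²·(1 − 0.01789484)·133/178 = 0.16240506.
North: Wₕ = 0.19381385; term = 0.19381385²·(1 − 0.02220595)·56.01/91 = 0.022606909.
Sum = 0.19700593.

0.1970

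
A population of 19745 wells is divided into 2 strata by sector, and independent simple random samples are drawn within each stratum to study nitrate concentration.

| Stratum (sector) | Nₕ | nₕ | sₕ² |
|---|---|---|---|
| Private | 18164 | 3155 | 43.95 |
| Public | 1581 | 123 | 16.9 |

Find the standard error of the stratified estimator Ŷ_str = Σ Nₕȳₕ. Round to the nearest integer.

2028

Var(Ŷ_str) = Σₕ Nₕ²(1 − fₕ)sₕ²/nₕ.
Private: 18164²·(1 − 3155/18164)·43.95/3155 = 3.7977185 × 10^6.
Public: 1581²·(1 − 123/1581)·16.9/123 = 316716.72.
Sum = 4.1144352 × 10^6.
SE = √(4.1144352 × 10^6) = 2028.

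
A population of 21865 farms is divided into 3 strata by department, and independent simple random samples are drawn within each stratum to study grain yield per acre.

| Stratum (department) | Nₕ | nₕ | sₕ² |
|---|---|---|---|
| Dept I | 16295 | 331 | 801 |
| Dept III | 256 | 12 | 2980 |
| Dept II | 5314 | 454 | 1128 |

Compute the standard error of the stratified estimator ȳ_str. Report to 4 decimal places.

1.2180

Var(ȳ_str) = Σₕ Wₕ²(1 − fₕ)sₕ²/nₕ with Wₕ = Nₕ/N, N = 21865.
Dept I: Wₕ = 0.74525497; term = 0.74525497²·(1 − 0.02031298)·801/331 = 1.3167449.
Dept III: Wₕ = 0.01170821; term = 0.01170821²·(1 − 0.04687500)·2980/12 = 0.03244635.
Dept II: Wₕ = 0.24303682; term = 0.24303682²·(1 − 0.08543470)·1128/454 = 0.13421841.
Sum = 1.4834097.
SE = √(1.4834097) = 1.2180.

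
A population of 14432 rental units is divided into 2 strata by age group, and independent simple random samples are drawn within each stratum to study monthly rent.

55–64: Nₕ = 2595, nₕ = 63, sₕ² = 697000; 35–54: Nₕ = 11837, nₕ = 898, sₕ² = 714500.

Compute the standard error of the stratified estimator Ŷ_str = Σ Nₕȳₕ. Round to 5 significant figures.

Var(Ŷ_str) = Σₕ Nₕ²(1 − fₕ)sₕ²/nₕ.
55–64: 2595²·(1 − 63/2595)·697000/63 = 7.2693117 × 10^10.
35–54: 11837²·(1 − 898/11837)·714500/898 = 1.030256 × 10^11.
Sum = 1.7571872 × 10^11.
SE = √(1.7571872 × 10^11) = 419190.

419190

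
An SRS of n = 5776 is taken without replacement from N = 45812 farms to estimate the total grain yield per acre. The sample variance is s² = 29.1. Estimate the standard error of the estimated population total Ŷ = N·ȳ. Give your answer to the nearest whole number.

3040

Var(Ŷ) = N²·Var(ȳ) = N²·(1 − n/N)·s²/n.
f = 5776/45812 = 0.12608050; Var(ȳ) = 0.87391950·29.1/5776 = 0.0044028839.
Var(Ŷ) = 45812² · 0.0044028839 = 9.2405057 × 10^6.
SE(Ŷ) = √(9.2405057 × 10^6) = 3040.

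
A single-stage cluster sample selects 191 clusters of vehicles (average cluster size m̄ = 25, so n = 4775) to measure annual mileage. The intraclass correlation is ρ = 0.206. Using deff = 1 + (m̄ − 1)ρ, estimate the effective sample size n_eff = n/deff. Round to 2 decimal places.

deff = 1 + (25 − 1)·0.206 = 1 + 4.944 = 5.944.
n_eff = 4775 / 5.944 = 803.33.

803.33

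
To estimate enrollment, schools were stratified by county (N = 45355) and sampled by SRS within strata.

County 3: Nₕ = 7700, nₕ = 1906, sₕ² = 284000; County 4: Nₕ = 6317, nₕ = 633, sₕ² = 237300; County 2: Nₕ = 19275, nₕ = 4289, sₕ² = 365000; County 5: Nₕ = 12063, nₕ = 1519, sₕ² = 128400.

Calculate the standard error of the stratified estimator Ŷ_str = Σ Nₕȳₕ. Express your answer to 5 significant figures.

Var(Ŷ_str) = Σₕ Nₕ²(1 − fₕ)sₕ²/nₕ.
County 3: 7700²·(1 − 1906/7700)·284000/1906 = 6.6475966 × 10^9.
County 4: 6317²·(1 − 633/6317)·237300/633 = 1.3460431 × 10^10.
County 2: 19275²·(1 − 4289/19275)·365000/4289 = 2.4581984 × 10^10.
County 5: 12063²·(1 − 1519/12063)·128400/1519 = 1.0751473 × 10^10.
Sum = 5.5441485 × 10^10.
SE = √(5.5441485 × 10^10) = 235460.

235460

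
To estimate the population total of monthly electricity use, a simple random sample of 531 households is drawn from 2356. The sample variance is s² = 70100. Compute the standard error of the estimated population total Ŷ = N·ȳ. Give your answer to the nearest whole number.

Var(Ŷ) = N²·Var(ȳ) = N²·(1 − n/N)·s²/n.
f = 531/2356 = 0.22538200; Var(ȳ) = 0.77461800·70100/531 = 102.26125.
Var(Ŷ) = 2356² · 102.26125 = 5.676252 × 10^8.
SE(Ŷ) = √(5.676252 × 10^8) = 23825.

23825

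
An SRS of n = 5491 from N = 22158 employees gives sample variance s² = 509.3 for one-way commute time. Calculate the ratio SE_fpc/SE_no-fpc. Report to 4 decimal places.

f = n/N = 5491/22158 = 0.24781117.
SE_no-fpc = √(s²/n) = 0.30455176; SE_fpc = √((1−f)s²/n) = 0.26413415.
Ratio = √(1−f) = 0.86728820.

0.8673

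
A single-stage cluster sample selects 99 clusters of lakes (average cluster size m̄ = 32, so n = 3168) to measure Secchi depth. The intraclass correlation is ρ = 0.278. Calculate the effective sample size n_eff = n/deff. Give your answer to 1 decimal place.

329.4

deff = 1 + (32 − 1)·0.278 = 1 + 8.618 = 9.618.
n_eff = 3168 / 9.618 = 329.4.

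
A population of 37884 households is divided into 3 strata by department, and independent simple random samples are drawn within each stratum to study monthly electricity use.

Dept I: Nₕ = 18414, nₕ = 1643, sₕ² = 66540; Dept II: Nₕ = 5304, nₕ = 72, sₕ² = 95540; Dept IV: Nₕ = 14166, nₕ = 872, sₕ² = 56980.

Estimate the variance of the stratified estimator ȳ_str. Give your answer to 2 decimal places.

42.95

Var(ȳ_str) = Σₕ Wₕ²(1 − fₕ)sₕ²/nₕ with Wₕ = Nₕ/N, N = 37884.
Dept I: Wₕ = 0.48606272; term = 0.48606272²·(1 − 0.08922559)·66540/1643 = 8.7144639.
Dept II: Wₕ = 0.14000634; term = 0.14000634²·(1 − 0.01357466)·95540/72 = 25.657382.
Dept IV: Wₕ = 0.37393095; term = 0.37393095²·(1 − 0.06155584)·56980/872 = 8.5742712.
Sum = 42.946117.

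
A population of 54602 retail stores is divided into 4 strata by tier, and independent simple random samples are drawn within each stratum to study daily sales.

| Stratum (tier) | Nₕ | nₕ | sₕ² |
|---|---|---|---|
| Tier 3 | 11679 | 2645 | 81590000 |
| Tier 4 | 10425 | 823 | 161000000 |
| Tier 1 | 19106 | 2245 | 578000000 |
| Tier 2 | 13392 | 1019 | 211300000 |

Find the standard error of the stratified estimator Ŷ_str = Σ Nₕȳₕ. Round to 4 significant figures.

1.184 × 10^7

Var(Ŷ_str) = Σₕ Nₕ²(1 − fₕ)sₕ²/nₕ.
Tier 3: 11679²·(1 − 2645/11679)·81590000/2645 = 3.2545954 × 10^12.
Tier 4: 10425²·(1 − 823/10425)·161000000/823 = 1.9582305 × 10^13.
Tier 1: 19106²·(1 − 2245/19106)·578000000/2245 = 8.2940108 × 10^13.
Tier 2: 13392²·(1 − 1019/13392)·211300000/1019 = 3.4359415 × 10^13.
Sum = 1.4013642 × 10^14.
SE = √(1.4013642 × 10^14) = 1.184 × 10^7.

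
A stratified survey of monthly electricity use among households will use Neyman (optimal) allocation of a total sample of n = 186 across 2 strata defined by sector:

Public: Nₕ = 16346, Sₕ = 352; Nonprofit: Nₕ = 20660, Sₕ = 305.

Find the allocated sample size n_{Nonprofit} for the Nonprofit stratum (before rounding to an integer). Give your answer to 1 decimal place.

Neyman allocation: nₕ = n·NₕSₕ / Σⱼ NⱼSⱼ.
Σ NⱼSⱼ = 16346·352 + 20660·305 = 1.2055092 × 10^7.
n_{Nonprofit} = 186·20660·305 / (1.2055092 × 10^7) = 97.2.

97.2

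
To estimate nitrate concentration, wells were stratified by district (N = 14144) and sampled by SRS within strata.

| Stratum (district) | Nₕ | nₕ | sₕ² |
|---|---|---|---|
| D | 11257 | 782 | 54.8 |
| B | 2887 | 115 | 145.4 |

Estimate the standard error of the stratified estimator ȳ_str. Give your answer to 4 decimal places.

Var(ȳ_str) = Σₕ Wₕ²(1 − fₕ)sₕ²/nₕ with Wₕ = Nₕ/N, N = 14144.
D: Wₕ = 0.79588518; term = 0.79588518²·(1 − 0.06946789)·54.8/782 = 0.041305322.
B: Wₕ = 0.20411482; term = 0.20411482²·(1 − 0.03983374)·145.4/115 = 0.05057805.
Sum = 0.091883372.
SE = √(0.091883372) = 0.3031.

0.3031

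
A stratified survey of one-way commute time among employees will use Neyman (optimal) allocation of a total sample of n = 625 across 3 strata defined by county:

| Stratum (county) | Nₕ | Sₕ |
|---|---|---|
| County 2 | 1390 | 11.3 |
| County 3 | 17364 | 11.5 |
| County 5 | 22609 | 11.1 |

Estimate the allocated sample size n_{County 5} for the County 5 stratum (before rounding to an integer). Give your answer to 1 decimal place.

Neyman allocation: nₕ = n·NₕSₕ / Σⱼ NⱼSⱼ.
Σ NⱼSⱼ = 1390·11.3 + 17364·11.5 + 22609·11.1 = 466352.9.
n_{County 5} = 625·22609·11.1 / 466352.9 = 336.3.

336.3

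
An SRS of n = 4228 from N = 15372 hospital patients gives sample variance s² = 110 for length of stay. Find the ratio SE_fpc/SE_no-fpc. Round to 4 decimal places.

f = n/N = 4228/15372 = 0.27504554.
SE_no-fpc = √(s²/n) = 0.16129795; SE_fpc = √((1−f)s²/n) = 0.13733594.
Ratio = √(1−f) = 0.85144258.

0.8514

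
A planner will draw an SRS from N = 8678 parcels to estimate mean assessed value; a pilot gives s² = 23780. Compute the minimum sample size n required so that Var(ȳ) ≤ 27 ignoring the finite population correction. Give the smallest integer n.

Without fpc, n₀ = s²/D = 23780/27 = 880.7407.
Rounding up, n = 881.

881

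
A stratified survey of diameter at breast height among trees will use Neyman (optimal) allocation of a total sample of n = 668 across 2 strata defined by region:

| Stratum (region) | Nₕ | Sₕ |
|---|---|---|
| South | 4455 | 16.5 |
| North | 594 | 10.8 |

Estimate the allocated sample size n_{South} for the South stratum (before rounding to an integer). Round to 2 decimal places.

Neyman allocation: nₕ = n·NₕSₕ / Σⱼ NⱼSⱼ.
Σ NⱼSⱼ = 4455·16.5 + 594·10.8 = 79922.7.
n_{South} = 668·4455·16.5 / 79922.7 = 614.38.

614.38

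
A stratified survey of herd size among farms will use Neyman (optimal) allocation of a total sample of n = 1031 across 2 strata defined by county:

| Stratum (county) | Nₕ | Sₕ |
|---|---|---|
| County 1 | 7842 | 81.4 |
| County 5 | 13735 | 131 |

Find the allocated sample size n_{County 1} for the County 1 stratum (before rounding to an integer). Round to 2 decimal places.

Neyman allocation: nₕ = n·NₕSₕ / Σⱼ NⱼSⱼ.
Σ NⱼSⱼ = 7842·81.4 + 13735·131 = 2.4376238 × 10^6.
n_{County 1} = 1031·7842·81.4 / (2.4376238 × 10^6) = 269.99.

269.99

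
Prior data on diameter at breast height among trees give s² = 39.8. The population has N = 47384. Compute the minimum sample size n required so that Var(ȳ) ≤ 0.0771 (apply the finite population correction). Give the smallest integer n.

511

Without fpc, n₀ = s²/D = 39.8/0.0771 = 516.2127.
With fpc, (1 − n/N)·s²/n ≤ D requires n ≥ n₀/(1 + n₀/N) = 516.2127/(1 + 516.2127/47384) = 510.6496.
Rounding up, n = 511.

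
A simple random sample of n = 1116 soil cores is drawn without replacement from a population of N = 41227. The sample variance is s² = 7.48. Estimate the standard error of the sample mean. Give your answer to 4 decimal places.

0.0808

Under SRS without replacement, Var(ȳ) = (1 − f)·s²/n with f = n/N = 1116/41227 = 0.02706964.
Var(ȳ) = (1 − 0.02706964)·7.48/1116 = 0.97293036·0.006702509 = 0.0065210745.
SE(ȳ) = √(0.0065210745) = 0.0808.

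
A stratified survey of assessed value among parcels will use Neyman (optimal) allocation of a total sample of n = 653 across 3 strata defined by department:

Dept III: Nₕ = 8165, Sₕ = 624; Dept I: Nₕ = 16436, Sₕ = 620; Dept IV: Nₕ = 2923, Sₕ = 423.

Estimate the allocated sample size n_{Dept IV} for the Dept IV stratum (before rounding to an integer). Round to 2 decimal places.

48.87

Neyman allocation: nₕ = n·NₕSₕ / Σⱼ NⱼSⱼ.
Σ NⱼSⱼ = 8165·624 + 16436·620 + 2923·423 = 1.6521709 × 10^7.
n_{Dept IV} = 653·2923·423 / (1.6521709 × 10^7) = 48.87.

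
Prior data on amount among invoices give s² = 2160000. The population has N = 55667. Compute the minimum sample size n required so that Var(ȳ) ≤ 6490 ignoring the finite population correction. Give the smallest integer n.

Without fpc, n₀ = s²/D = 2160000/6490 = 332.8197.
Rounding up, n = 333.

333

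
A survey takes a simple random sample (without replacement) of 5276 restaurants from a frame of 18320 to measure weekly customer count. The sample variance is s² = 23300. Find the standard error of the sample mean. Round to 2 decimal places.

Under SRS without replacement, Var(ȳ) = (1 − f)·s²/n with f = n/N = 5276/18320 = 0.28799127.
Var(ȳ) = (1 − 0.28799127)·23300/5276 = 0.71200873·4.4162244 = 3.1443904.
SE(ȳ) = √(3.1443904) = 1.77.

1.77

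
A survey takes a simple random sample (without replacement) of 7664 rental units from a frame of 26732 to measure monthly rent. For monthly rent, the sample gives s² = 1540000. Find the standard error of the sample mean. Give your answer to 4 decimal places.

11.9721

Under SRS without replacement, Var(ȳ) = (1 − f)·s²/n with f = n/N = 7664/26732 = 0.28669759.
Var(ȳ) = (1 − 0.28669759)·1540000/7664 = 0.71330241·200.93946 = 143.3306.
SE(ȳ) = √(143.3306) = 11.9721.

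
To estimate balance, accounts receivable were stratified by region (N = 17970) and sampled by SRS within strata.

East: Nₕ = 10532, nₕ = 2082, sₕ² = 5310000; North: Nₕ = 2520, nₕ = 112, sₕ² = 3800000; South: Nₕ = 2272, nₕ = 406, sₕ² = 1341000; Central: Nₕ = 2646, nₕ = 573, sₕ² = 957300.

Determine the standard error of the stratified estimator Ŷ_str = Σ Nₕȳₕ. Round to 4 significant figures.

Var(Ŷ_str) = Σₕ Nₕ²(1 − fₕ)sₕ²/nₕ.
East: 10532²·(1 − 2082/10532)·5310000/2082 = 2.2697674 × 10^11.
North: 2520²·(1 − 112/2520)·3800000/112 = 2.05884 × 10^11.
South: 2272²·(1 − 406/2272)·1341000/406 = 1.4003052 × 10^10.
Central: 2646²·(1 − 573/2646)·957300/573 = 9.1639472 × 10^9.
Sum = 4.5602774 × 10^11.
SE = √(4.5602774 × 10^11) = 675300.

675300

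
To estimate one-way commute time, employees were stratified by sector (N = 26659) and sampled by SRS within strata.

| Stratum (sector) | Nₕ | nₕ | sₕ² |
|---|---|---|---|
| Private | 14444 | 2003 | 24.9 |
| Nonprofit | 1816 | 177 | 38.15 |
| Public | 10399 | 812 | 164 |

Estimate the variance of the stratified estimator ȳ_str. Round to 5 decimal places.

Var(ȳ_str) = Σₕ Wₕ²(1 − fₕ)sₕ²/nₕ with Wₕ = Nₕ/N, N = 26659.
Private: Wₕ = 0.54180577; term = 0.54180577²·(1 − 0.13867350)·24.9/2003 = 0.0031432104.
Nonprofit: Wₕ = 0.06811958; term = 0.06811958²·(1 − 0.09746696)·38.15/177 = 9.0266866 × 10^-4.
Public: Wₕ = 0.39007465; term = 0.39007465²·(1 − 0.07808443)·164/812 = 0.028331816.
Sum = 0.032377695.

0.03238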